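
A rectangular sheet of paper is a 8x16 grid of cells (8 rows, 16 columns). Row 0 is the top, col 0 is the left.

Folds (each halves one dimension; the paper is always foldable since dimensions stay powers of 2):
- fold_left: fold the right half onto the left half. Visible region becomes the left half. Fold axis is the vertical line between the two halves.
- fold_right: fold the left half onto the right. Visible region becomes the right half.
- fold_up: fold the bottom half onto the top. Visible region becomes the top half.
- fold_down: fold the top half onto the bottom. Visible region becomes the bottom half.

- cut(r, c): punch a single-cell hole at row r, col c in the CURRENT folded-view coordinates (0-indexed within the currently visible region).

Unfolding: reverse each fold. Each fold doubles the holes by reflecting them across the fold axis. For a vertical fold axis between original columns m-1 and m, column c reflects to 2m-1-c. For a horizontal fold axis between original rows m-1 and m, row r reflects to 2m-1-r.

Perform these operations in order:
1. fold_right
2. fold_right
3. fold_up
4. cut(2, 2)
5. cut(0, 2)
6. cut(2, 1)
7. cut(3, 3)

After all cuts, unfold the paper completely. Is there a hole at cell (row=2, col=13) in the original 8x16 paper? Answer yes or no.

Op 1 fold_right: fold axis v@8; visible region now rows[0,8) x cols[8,16) = 8x8
Op 2 fold_right: fold axis v@12; visible region now rows[0,8) x cols[12,16) = 8x4
Op 3 fold_up: fold axis h@4; visible region now rows[0,4) x cols[12,16) = 4x4
Op 4 cut(2, 2): punch at orig (2,14); cuts so far [(2, 14)]; region rows[0,4) x cols[12,16) = 4x4
Op 5 cut(0, 2): punch at orig (0,14); cuts so far [(0, 14), (2, 14)]; region rows[0,4) x cols[12,16) = 4x4
Op 6 cut(2, 1): punch at orig (2,13); cuts so far [(0, 14), (2, 13), (2, 14)]; region rows[0,4) x cols[12,16) = 4x4
Op 7 cut(3, 3): punch at orig (3,15); cuts so far [(0, 14), (2, 13), (2, 14), (3, 15)]; region rows[0,4) x cols[12,16) = 4x4
Unfold 1 (reflect across h@4): 8 holes -> [(0, 14), (2, 13), (2, 14), (3, 15), (4, 15), (5, 13), (5, 14), (7, 14)]
Unfold 2 (reflect across v@12): 16 holes -> [(0, 9), (0, 14), (2, 9), (2, 10), (2, 13), (2, 14), (3, 8), (3, 15), (4, 8), (4, 15), (5, 9), (5, 10), (5, 13), (5, 14), (7, 9), (7, 14)]
Unfold 3 (reflect across v@8): 32 holes -> [(0, 1), (0, 6), (0, 9), (0, 14), (2, 1), (2, 2), (2, 5), (2, 6), (2, 9), (2, 10), (2, 13), (2, 14), (3, 0), (3, 7), (3, 8), (3, 15), (4, 0), (4, 7), (4, 8), (4, 15), (5, 1), (5, 2), (5, 5), (5, 6), (5, 9), (5, 10), (5, 13), (5, 14), (7, 1), (7, 6), (7, 9), (7, 14)]
Holes: [(0, 1), (0, 6), (0, 9), (0, 14), (2, 1), (2, 2), (2, 5), (2, 6), (2, 9), (2, 10), (2, 13), (2, 14), (3, 0), (3, 7), (3, 8), (3, 15), (4, 0), (4, 7), (4, 8), (4, 15), (5, 1), (5, 2), (5, 5), (5, 6), (5, 9), (5, 10), (5, 13), (5, 14), (7, 1), (7, 6), (7, 9), (7, 14)]

Answer: yes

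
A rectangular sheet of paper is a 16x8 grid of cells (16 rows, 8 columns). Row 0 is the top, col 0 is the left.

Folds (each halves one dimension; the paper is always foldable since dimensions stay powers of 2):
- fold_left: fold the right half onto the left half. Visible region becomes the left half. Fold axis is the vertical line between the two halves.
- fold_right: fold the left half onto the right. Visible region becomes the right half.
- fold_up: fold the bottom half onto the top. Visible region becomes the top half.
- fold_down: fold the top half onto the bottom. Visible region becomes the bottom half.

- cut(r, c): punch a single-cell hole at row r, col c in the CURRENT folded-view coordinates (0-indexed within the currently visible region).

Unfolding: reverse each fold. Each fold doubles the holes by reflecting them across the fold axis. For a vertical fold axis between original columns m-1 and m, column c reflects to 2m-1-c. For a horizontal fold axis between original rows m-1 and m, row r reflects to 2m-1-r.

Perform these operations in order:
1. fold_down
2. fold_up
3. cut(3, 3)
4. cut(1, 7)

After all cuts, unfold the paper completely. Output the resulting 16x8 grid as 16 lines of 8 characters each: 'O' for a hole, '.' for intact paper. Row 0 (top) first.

Op 1 fold_down: fold axis h@8; visible region now rows[8,16) x cols[0,8) = 8x8
Op 2 fold_up: fold axis h@12; visible region now rows[8,12) x cols[0,8) = 4x8
Op 3 cut(3, 3): punch at orig (11,3); cuts so far [(11, 3)]; region rows[8,12) x cols[0,8) = 4x8
Op 4 cut(1, 7): punch at orig (9,7); cuts so far [(9, 7), (11, 3)]; region rows[8,12) x cols[0,8) = 4x8
Unfold 1 (reflect across h@12): 4 holes -> [(9, 7), (11, 3), (12, 3), (14, 7)]
Unfold 2 (reflect across h@8): 8 holes -> [(1, 7), (3, 3), (4, 3), (6, 7), (9, 7), (11, 3), (12, 3), (14, 7)]

Answer: ........
.......O
........
...O....
...O....
........
.......O
........
........
.......O
........
...O....
...O....
........
.......O
........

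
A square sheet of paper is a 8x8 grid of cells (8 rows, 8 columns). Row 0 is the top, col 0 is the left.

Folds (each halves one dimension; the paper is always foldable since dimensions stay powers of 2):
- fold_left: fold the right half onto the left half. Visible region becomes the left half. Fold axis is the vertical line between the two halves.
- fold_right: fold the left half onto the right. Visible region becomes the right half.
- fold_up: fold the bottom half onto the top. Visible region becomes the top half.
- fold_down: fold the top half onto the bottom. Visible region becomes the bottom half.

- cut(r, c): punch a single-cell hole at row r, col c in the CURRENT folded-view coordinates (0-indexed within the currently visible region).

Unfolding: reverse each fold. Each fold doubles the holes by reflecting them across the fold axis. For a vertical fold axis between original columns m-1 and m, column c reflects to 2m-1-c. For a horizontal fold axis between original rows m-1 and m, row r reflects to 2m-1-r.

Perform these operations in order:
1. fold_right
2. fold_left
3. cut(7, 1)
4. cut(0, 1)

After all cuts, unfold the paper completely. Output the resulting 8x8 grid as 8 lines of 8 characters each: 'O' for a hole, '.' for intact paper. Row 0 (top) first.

Op 1 fold_right: fold axis v@4; visible region now rows[0,8) x cols[4,8) = 8x4
Op 2 fold_left: fold axis v@6; visible region now rows[0,8) x cols[4,6) = 8x2
Op 3 cut(7, 1): punch at orig (7,5); cuts so far [(7, 5)]; region rows[0,8) x cols[4,6) = 8x2
Op 4 cut(0, 1): punch at orig (0,5); cuts so far [(0, 5), (7, 5)]; region rows[0,8) x cols[4,6) = 8x2
Unfold 1 (reflect across v@6): 4 holes -> [(0, 5), (0, 6), (7, 5), (7, 6)]
Unfold 2 (reflect across v@4): 8 holes -> [(0, 1), (0, 2), (0, 5), (0, 6), (7, 1), (7, 2), (7, 5), (7, 6)]

Answer: .OO..OO.
........
........
........
........
........
........
.OO..OO.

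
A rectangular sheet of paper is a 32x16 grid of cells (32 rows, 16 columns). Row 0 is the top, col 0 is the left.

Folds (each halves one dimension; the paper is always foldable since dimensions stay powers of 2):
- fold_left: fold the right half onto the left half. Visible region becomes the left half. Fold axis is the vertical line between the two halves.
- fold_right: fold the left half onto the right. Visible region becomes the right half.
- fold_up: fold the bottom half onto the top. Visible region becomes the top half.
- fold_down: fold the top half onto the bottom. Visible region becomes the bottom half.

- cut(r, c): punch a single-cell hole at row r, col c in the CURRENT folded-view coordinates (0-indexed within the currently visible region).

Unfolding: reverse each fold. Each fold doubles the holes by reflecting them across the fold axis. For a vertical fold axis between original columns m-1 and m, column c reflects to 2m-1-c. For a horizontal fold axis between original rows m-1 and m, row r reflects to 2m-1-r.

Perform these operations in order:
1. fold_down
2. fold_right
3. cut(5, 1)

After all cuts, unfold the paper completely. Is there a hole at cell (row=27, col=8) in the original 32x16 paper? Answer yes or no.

Op 1 fold_down: fold axis h@16; visible region now rows[16,32) x cols[0,16) = 16x16
Op 2 fold_right: fold axis v@8; visible region now rows[16,32) x cols[8,16) = 16x8
Op 3 cut(5, 1): punch at orig (21,9); cuts so far [(21, 9)]; region rows[16,32) x cols[8,16) = 16x8
Unfold 1 (reflect across v@8): 2 holes -> [(21, 6), (21, 9)]
Unfold 2 (reflect across h@16): 4 holes -> [(10, 6), (10, 9), (21, 6), (21, 9)]
Holes: [(10, 6), (10, 9), (21, 6), (21, 9)]

Answer: no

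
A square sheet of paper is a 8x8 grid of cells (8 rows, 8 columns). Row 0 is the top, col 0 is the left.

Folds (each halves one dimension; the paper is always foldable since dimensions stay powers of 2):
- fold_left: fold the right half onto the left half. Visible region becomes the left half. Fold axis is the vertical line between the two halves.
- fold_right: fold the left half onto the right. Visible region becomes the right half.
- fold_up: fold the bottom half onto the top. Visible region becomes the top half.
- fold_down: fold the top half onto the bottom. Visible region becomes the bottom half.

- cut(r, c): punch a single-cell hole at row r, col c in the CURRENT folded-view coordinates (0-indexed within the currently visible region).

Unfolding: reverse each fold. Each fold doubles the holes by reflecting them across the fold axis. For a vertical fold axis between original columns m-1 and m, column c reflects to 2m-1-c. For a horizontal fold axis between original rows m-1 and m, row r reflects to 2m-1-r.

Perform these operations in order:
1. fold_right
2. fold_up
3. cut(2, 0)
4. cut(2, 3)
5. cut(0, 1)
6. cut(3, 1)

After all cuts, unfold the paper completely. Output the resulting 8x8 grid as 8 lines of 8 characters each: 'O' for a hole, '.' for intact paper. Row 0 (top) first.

Answer: ..O..O..
........
O..OO..O
..O..O..
..O..O..
O..OO..O
........
..O..O..

Derivation:
Op 1 fold_right: fold axis v@4; visible region now rows[0,8) x cols[4,8) = 8x4
Op 2 fold_up: fold axis h@4; visible region now rows[0,4) x cols[4,8) = 4x4
Op 3 cut(2, 0): punch at orig (2,4); cuts so far [(2, 4)]; region rows[0,4) x cols[4,8) = 4x4
Op 4 cut(2, 3): punch at orig (2,7); cuts so far [(2, 4), (2, 7)]; region rows[0,4) x cols[4,8) = 4x4
Op 5 cut(0, 1): punch at orig (0,5); cuts so far [(0, 5), (2, 4), (2, 7)]; region rows[0,4) x cols[4,8) = 4x4
Op 6 cut(3, 1): punch at orig (3,5); cuts so far [(0, 5), (2, 4), (2, 7), (3, 5)]; region rows[0,4) x cols[4,8) = 4x4
Unfold 1 (reflect across h@4): 8 holes -> [(0, 5), (2, 4), (2, 7), (3, 5), (4, 5), (5, 4), (5, 7), (7, 5)]
Unfold 2 (reflect across v@4): 16 holes -> [(0, 2), (0, 5), (2, 0), (2, 3), (2, 4), (2, 7), (3, 2), (3, 5), (4, 2), (4, 5), (5, 0), (5, 3), (5, 4), (5, 7), (7, 2), (7, 5)]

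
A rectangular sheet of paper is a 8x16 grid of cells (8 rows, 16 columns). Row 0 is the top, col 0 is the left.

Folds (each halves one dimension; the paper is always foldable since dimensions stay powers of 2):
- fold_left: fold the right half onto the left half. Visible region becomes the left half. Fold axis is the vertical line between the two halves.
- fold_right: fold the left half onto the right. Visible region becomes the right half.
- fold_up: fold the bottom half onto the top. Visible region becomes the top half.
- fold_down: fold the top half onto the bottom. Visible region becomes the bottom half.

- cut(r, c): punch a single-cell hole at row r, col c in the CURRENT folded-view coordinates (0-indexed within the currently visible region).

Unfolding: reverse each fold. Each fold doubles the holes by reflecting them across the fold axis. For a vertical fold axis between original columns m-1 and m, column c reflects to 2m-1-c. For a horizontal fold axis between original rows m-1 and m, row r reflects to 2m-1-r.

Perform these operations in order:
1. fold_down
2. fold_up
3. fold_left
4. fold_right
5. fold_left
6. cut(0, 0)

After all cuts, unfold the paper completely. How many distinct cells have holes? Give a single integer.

Op 1 fold_down: fold axis h@4; visible region now rows[4,8) x cols[0,16) = 4x16
Op 2 fold_up: fold axis h@6; visible region now rows[4,6) x cols[0,16) = 2x16
Op 3 fold_left: fold axis v@8; visible region now rows[4,6) x cols[0,8) = 2x8
Op 4 fold_right: fold axis v@4; visible region now rows[4,6) x cols[4,8) = 2x4
Op 5 fold_left: fold axis v@6; visible region now rows[4,6) x cols[4,6) = 2x2
Op 6 cut(0, 0): punch at orig (4,4); cuts so far [(4, 4)]; region rows[4,6) x cols[4,6) = 2x2
Unfold 1 (reflect across v@6): 2 holes -> [(4, 4), (4, 7)]
Unfold 2 (reflect across v@4): 4 holes -> [(4, 0), (4, 3), (4, 4), (4, 7)]
Unfold 3 (reflect across v@8): 8 holes -> [(4, 0), (4, 3), (4, 4), (4, 7), (4, 8), (4, 11), (4, 12), (4, 15)]
Unfold 4 (reflect across h@6): 16 holes -> [(4, 0), (4, 3), (4, 4), (4, 7), (4, 8), (4, 11), (4, 12), (4, 15), (7, 0), (7, 3), (7, 4), (7, 7), (7, 8), (7, 11), (7, 12), (7, 15)]
Unfold 5 (reflect across h@4): 32 holes -> [(0, 0), (0, 3), (0, 4), (0, 7), (0, 8), (0, 11), (0, 12), (0, 15), (3, 0), (3, 3), (3, 4), (3, 7), (3, 8), (3, 11), (3, 12), (3, 15), (4, 0), (4, 3), (4, 4), (4, 7), (4, 8), (4, 11), (4, 12), (4, 15), (7, 0), (7, 3), (7, 4), (7, 7), (7, 8), (7, 11), (7, 12), (7, 15)]

Answer: 32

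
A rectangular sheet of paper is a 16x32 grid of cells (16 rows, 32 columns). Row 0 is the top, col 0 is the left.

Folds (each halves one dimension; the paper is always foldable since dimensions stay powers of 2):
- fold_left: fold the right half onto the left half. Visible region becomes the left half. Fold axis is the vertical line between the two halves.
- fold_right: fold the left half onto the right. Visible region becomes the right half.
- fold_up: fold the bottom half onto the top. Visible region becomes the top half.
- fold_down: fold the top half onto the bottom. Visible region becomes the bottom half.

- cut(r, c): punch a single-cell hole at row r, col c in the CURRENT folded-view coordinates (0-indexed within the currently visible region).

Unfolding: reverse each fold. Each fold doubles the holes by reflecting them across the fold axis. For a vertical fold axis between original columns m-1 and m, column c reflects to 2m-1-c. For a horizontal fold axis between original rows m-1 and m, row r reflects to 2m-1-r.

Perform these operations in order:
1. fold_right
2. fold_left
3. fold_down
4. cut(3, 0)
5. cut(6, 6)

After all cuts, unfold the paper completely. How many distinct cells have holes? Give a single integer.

Op 1 fold_right: fold axis v@16; visible region now rows[0,16) x cols[16,32) = 16x16
Op 2 fold_left: fold axis v@24; visible region now rows[0,16) x cols[16,24) = 16x8
Op 3 fold_down: fold axis h@8; visible region now rows[8,16) x cols[16,24) = 8x8
Op 4 cut(3, 0): punch at orig (11,16); cuts so far [(11, 16)]; region rows[8,16) x cols[16,24) = 8x8
Op 5 cut(6, 6): punch at orig (14,22); cuts so far [(11, 16), (14, 22)]; region rows[8,16) x cols[16,24) = 8x8
Unfold 1 (reflect across h@8): 4 holes -> [(1, 22), (4, 16), (11, 16), (14, 22)]
Unfold 2 (reflect across v@24): 8 holes -> [(1, 22), (1, 25), (4, 16), (4, 31), (11, 16), (11, 31), (14, 22), (14, 25)]
Unfold 3 (reflect across v@16): 16 holes -> [(1, 6), (1, 9), (1, 22), (1, 25), (4, 0), (4, 15), (4, 16), (4, 31), (11, 0), (11, 15), (11, 16), (11, 31), (14, 6), (14, 9), (14, 22), (14, 25)]

Answer: 16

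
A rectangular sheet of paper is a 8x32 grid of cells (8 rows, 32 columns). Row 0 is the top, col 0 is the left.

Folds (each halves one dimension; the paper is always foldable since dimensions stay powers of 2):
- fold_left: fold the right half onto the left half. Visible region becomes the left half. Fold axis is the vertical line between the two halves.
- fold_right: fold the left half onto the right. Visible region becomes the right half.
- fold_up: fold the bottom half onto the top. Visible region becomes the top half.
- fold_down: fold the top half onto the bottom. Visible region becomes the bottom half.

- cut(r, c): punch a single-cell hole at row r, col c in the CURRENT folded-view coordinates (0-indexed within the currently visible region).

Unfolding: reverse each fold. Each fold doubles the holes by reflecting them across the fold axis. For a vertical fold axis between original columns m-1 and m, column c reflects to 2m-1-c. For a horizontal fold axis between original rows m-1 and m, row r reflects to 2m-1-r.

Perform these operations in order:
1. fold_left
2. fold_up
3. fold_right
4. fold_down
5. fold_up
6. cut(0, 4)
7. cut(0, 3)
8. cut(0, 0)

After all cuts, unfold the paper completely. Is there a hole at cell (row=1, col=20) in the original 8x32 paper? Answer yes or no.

Answer: yes

Derivation:
Op 1 fold_left: fold axis v@16; visible region now rows[0,8) x cols[0,16) = 8x16
Op 2 fold_up: fold axis h@4; visible region now rows[0,4) x cols[0,16) = 4x16
Op 3 fold_right: fold axis v@8; visible region now rows[0,4) x cols[8,16) = 4x8
Op 4 fold_down: fold axis h@2; visible region now rows[2,4) x cols[8,16) = 2x8
Op 5 fold_up: fold axis h@3; visible region now rows[2,3) x cols[8,16) = 1x8
Op 6 cut(0, 4): punch at orig (2,12); cuts so far [(2, 12)]; region rows[2,3) x cols[8,16) = 1x8
Op 7 cut(0, 3): punch at orig (2,11); cuts so far [(2, 11), (2, 12)]; region rows[2,3) x cols[8,16) = 1x8
Op 8 cut(0, 0): punch at orig (2,8); cuts so far [(2, 8), (2, 11), (2, 12)]; region rows[2,3) x cols[8,16) = 1x8
Unfold 1 (reflect across h@3): 6 holes -> [(2, 8), (2, 11), (2, 12), (3, 8), (3, 11), (3, 12)]
Unfold 2 (reflect across h@2): 12 holes -> [(0, 8), (0, 11), (0, 12), (1, 8), (1, 11), (1, 12), (2, 8), (2, 11), (2, 12), (3, 8), (3, 11), (3, 12)]
Unfold 3 (reflect across v@8): 24 holes -> [(0, 3), (0, 4), (0, 7), (0, 8), (0, 11), (0, 12), (1, 3), (1, 4), (1, 7), (1, 8), (1, 11), (1, 12), (2, 3), (2, 4), (2, 7), (2, 8), (2, 11), (2, 12), (3, 3), (3, 4), (3, 7), (3, 8), (3, 11), (3, 12)]
Unfold 4 (reflect across h@4): 48 holes -> [(0, 3), (0, 4), (0, 7), (0, 8), (0, 11), (0, 12), (1, 3), (1, 4), (1, 7), (1, 8), (1, 11), (1, 12), (2, 3), (2, 4), (2, 7), (2, 8), (2, 11), (2, 12), (3, 3), (3, 4), (3, 7), (3, 8), (3, 11), (3, 12), (4, 3), (4, 4), (4, 7), (4, 8), (4, 11), (4, 12), (5, 3), (5, 4), (5, 7), (5, 8), (5, 11), (5, 12), (6, 3), (6, 4), (6, 7), (6, 8), (6, 11), (6, 12), (7, 3), (7, 4), (7, 7), (7, 8), (7, 11), (7, 12)]
Unfold 5 (reflect across v@16): 96 holes -> [(0, 3), (0, 4), (0, 7), (0, 8), (0, 11), (0, 12), (0, 19), (0, 20), (0, 23), (0, 24), (0, 27), (0, 28), (1, 3), (1, 4), (1, 7), (1, 8), (1, 11), (1, 12), (1, 19), (1, 20), (1, 23), (1, 24), (1, 27), (1, 28), (2, 3), (2, 4), (2, 7), (2, 8), (2, 11), (2, 12), (2, 19), (2, 20), (2, 23), (2, 24), (2, 27), (2, 28), (3, 3), (3, 4), (3, 7), (3, 8), (3, 11), (3, 12), (3, 19), (3, 20), (3, 23), (3, 24), (3, 27), (3, 28), (4, 3), (4, 4), (4, 7), (4, 8), (4, 11), (4, 12), (4, 19), (4, 20), (4, 23), (4, 24), (4, 27), (4, 28), (5, 3), (5, 4), (5, 7), (5, 8), (5, 11), (5, 12), (5, 19), (5, 20), (5, 23), (5, 24), (5, 27), (5, 28), (6, 3), (6, 4), (6, 7), (6, 8), (6, 11), (6, 12), (6, 19), (6, 20), (6, 23), (6, 24), (6, 27), (6, 28), (7, 3), (7, 4), (7, 7), (7, 8), (7, 11), (7, 12), (7, 19), (7, 20), (7, 23), (7, 24), (7, 27), (7, 28)]
Holes: [(0, 3), (0, 4), (0, 7), (0, 8), (0, 11), (0, 12), (0, 19), (0, 20), (0, 23), (0, 24), (0, 27), (0, 28), (1, 3), (1, 4), (1, 7), (1, 8), (1, 11), (1, 12), (1, 19), (1, 20), (1, 23), (1, 24), (1, 27), (1, 28), (2, 3), (2, 4), (2, 7), (2, 8), (2, 11), (2, 12), (2, 19), (2, 20), (2, 23), (2, 24), (2, 27), (2, 28), (3, 3), (3, 4), (3, 7), (3, 8), (3, 11), (3, 12), (3, 19), (3, 20), (3, 23), (3, 24), (3, 27), (3, 28), (4, 3), (4, 4), (4, 7), (4, 8), (4, 11), (4, 12), (4, 19), (4, 20), (4, 23), (4, 24), (4, 27), (4, 28), (5, 3), (5, 4), (5, 7), (5, 8), (5, 11), (5, 12), (5, 19), (5, 20), (5, 23), (5, 24), (5, 27), (5, 28), (6, 3), (6, 4), (6, 7), (6, 8), (6, 11), (6, 12), (6, 19), (6, 20), (6, 23), (6, 24), (6, 27), (6, 28), (7, 3), (7, 4), (7, 7), (7, 8), (7, 11), (7, 12), (7, 19), (7, 20), (7, 23), (7, 24), (7, 27), (7, 28)]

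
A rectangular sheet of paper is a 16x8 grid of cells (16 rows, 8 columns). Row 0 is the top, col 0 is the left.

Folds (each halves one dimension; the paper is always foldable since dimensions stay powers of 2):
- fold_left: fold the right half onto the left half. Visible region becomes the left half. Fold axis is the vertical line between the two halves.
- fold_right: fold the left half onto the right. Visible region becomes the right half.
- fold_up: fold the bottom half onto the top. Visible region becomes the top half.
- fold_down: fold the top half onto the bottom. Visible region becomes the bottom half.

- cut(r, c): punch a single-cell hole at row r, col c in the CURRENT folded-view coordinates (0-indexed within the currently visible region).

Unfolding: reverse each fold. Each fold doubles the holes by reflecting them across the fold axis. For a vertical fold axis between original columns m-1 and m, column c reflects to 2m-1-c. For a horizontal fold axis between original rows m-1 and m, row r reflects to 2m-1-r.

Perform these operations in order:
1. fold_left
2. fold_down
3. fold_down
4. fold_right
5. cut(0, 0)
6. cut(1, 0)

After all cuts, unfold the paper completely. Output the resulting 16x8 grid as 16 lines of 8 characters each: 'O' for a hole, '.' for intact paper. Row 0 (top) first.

Op 1 fold_left: fold axis v@4; visible region now rows[0,16) x cols[0,4) = 16x4
Op 2 fold_down: fold axis h@8; visible region now rows[8,16) x cols[0,4) = 8x4
Op 3 fold_down: fold axis h@12; visible region now rows[12,16) x cols[0,4) = 4x4
Op 4 fold_right: fold axis v@2; visible region now rows[12,16) x cols[2,4) = 4x2
Op 5 cut(0, 0): punch at orig (12,2); cuts so far [(12, 2)]; region rows[12,16) x cols[2,4) = 4x2
Op 6 cut(1, 0): punch at orig (13,2); cuts so far [(12, 2), (13, 2)]; region rows[12,16) x cols[2,4) = 4x2
Unfold 1 (reflect across v@2): 4 holes -> [(12, 1), (12, 2), (13, 1), (13, 2)]
Unfold 2 (reflect across h@12): 8 holes -> [(10, 1), (10, 2), (11, 1), (11, 2), (12, 1), (12, 2), (13, 1), (13, 2)]
Unfold 3 (reflect across h@8): 16 holes -> [(2, 1), (2, 2), (3, 1), (3, 2), (4, 1), (4, 2), (5, 1), (5, 2), (10, 1), (10, 2), (11, 1), (11, 2), (12, 1), (12, 2), (13, 1), (13, 2)]
Unfold 4 (reflect across v@4): 32 holes -> [(2, 1), (2, 2), (2, 5), (2, 6), (3, 1), (3, 2), (3, 5), (3, 6), (4, 1), (4, 2), (4, 5), (4, 6), (5, 1), (5, 2), (5, 5), (5, 6), (10, 1), (10, 2), (10, 5), (10, 6), (11, 1), (11, 2), (11, 5), (11, 6), (12, 1), (12, 2), (12, 5), (12, 6), (13, 1), (13, 2), (13, 5), (13, 6)]

Answer: ........
........
.OO..OO.
.OO..OO.
.OO..OO.
.OO..OO.
........
........
........
........
.OO..OO.
.OO..OO.
.OO..OO.
.OO..OO.
........
........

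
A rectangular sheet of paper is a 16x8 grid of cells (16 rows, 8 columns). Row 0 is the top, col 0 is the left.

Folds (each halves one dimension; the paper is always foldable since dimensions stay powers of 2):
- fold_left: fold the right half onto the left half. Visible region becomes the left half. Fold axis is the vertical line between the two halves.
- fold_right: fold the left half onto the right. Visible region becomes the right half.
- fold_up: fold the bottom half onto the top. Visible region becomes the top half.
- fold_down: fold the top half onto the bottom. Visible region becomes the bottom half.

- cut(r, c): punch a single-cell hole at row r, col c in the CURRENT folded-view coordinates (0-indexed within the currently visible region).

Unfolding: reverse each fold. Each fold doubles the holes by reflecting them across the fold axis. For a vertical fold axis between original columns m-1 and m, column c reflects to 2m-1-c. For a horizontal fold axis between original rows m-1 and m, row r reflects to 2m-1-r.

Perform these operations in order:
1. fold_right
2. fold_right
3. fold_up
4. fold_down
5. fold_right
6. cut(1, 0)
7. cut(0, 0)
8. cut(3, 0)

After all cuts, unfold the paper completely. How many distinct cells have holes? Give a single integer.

Answer: 96

Derivation:
Op 1 fold_right: fold axis v@4; visible region now rows[0,16) x cols[4,8) = 16x4
Op 2 fold_right: fold axis v@6; visible region now rows[0,16) x cols[6,8) = 16x2
Op 3 fold_up: fold axis h@8; visible region now rows[0,8) x cols[6,8) = 8x2
Op 4 fold_down: fold axis h@4; visible region now rows[4,8) x cols[6,8) = 4x2
Op 5 fold_right: fold axis v@7; visible region now rows[4,8) x cols[7,8) = 4x1
Op 6 cut(1, 0): punch at orig (5,7); cuts so far [(5, 7)]; region rows[4,8) x cols[7,8) = 4x1
Op 7 cut(0, 0): punch at orig (4,7); cuts so far [(4, 7), (5, 7)]; region rows[4,8) x cols[7,8) = 4x1
Op 8 cut(3, 0): punch at orig (7,7); cuts so far [(4, 7), (5, 7), (7, 7)]; region rows[4,8) x cols[7,8) = 4x1
Unfold 1 (reflect across v@7): 6 holes -> [(4, 6), (4, 7), (5, 6), (5, 7), (7, 6), (7, 7)]
Unfold 2 (reflect across h@4): 12 holes -> [(0, 6), (0, 7), (2, 6), (2, 7), (3, 6), (3, 7), (4, 6), (4, 7), (5, 6), (5, 7), (7, 6), (7, 7)]
Unfold 3 (reflect across h@8): 24 holes -> [(0, 6), (0, 7), (2, 6), (2, 7), (3, 6), (3, 7), (4, 6), (4, 7), (5, 6), (5, 7), (7, 6), (7, 7), (8, 6), (8, 7), (10, 6), (10, 7), (11, 6), (11, 7), (12, 6), (12, 7), (13, 6), (13, 7), (15, 6), (15, 7)]
Unfold 4 (reflect across v@6): 48 holes -> [(0, 4), (0, 5), (0, 6), (0, 7), (2, 4), (2, 5), (2, 6), (2, 7), (3, 4), (3, 5), (3, 6), (3, 7), (4, 4), (4, 5), (4, 6), (4, 7), (5, 4), (5, 5), (5, 6), (5, 7), (7, 4), (7, 5), (7, 6), (7, 7), (8, 4), (8, 5), (8, 6), (8, 7), (10, 4), (10, 5), (10, 6), (10, 7), (11, 4), (11, 5), (11, 6), (11, 7), (12, 4), (12, 5), (12, 6), (12, 7), (13, 4), (13, 5), (13, 6), (13, 7), (15, 4), (15, 5), (15, 6), (15, 7)]
Unfold 5 (reflect across v@4): 96 holes -> [(0, 0), (0, 1), (0, 2), (0, 3), (0, 4), (0, 5), (0, 6), (0, 7), (2, 0), (2, 1), (2, 2), (2, 3), (2, 4), (2, 5), (2, 6), (2, 7), (3, 0), (3, 1), (3, 2), (3, 3), (3, 4), (3, 5), (3, 6), (3, 7), (4, 0), (4, 1), (4, 2), (4, 3), (4, 4), (4, 5), (4, 6), (4, 7), (5, 0), (5, 1), (5, 2), (5, 3), (5, 4), (5, 5), (5, 6), (5, 7), (7, 0), (7, 1), (7, 2), (7, 3), (7, 4), (7, 5), (7, 6), (7, 7), (8, 0), (8, 1), (8, 2), (8, 3), (8, 4), (8, 5), (8, 6), (8, 7), (10, 0), (10, 1), (10, 2), (10, 3), (10, 4), (10, 5), (10, 6), (10, 7), (11, 0), (11, 1), (11, 2), (11, 3), (11, 4), (11, 5), (11, 6), (11, 7), (12, 0), (12, 1), (12, 2), (12, 3), (12, 4), (12, 5), (12, 6), (12, 7), (13, 0), (13, 1), (13, 2), (13, 3), (13, 4), (13, 5), (13, 6), (13, 7), (15, 0), (15, 1), (15, 2), (15, 3), (15, 4), (15, 5), (15, 6), (15, 7)]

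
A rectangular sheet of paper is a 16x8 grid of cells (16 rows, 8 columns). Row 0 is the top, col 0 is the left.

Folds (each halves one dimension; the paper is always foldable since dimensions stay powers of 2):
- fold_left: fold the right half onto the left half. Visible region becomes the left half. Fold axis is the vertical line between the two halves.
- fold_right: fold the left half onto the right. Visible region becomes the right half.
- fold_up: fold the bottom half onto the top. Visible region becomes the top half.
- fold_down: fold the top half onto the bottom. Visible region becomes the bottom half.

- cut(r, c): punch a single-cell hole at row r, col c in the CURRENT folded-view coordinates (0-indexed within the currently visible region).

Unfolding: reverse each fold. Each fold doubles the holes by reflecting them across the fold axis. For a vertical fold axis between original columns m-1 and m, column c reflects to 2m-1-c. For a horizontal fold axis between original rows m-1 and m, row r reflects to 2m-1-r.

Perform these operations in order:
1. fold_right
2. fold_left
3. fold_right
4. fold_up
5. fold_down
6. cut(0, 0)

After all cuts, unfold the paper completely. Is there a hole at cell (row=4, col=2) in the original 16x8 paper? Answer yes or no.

Answer: yes

Derivation:
Op 1 fold_right: fold axis v@4; visible region now rows[0,16) x cols[4,8) = 16x4
Op 2 fold_left: fold axis v@6; visible region now rows[0,16) x cols[4,6) = 16x2
Op 3 fold_right: fold axis v@5; visible region now rows[0,16) x cols[5,6) = 16x1
Op 4 fold_up: fold axis h@8; visible region now rows[0,8) x cols[5,6) = 8x1
Op 5 fold_down: fold axis h@4; visible region now rows[4,8) x cols[5,6) = 4x1
Op 6 cut(0, 0): punch at orig (4,5); cuts so far [(4, 5)]; region rows[4,8) x cols[5,6) = 4x1
Unfold 1 (reflect across h@4): 2 holes -> [(3, 5), (4, 5)]
Unfold 2 (reflect across h@8): 4 holes -> [(3, 5), (4, 5), (11, 5), (12, 5)]
Unfold 3 (reflect across v@5): 8 holes -> [(3, 4), (3, 5), (4, 4), (4, 5), (11, 4), (11, 5), (12, 4), (12, 5)]
Unfold 4 (reflect across v@6): 16 holes -> [(3, 4), (3, 5), (3, 6), (3, 7), (4, 4), (4, 5), (4, 6), (4, 7), (11, 4), (11, 5), (11, 6), (11, 7), (12, 4), (12, 5), (12, 6), (12, 7)]
Unfold 5 (reflect across v@4): 32 holes -> [(3, 0), (3, 1), (3, 2), (3, 3), (3, 4), (3, 5), (3, 6), (3, 7), (4, 0), (4, 1), (4, 2), (4, 3), (4, 4), (4, 5), (4, 6), (4, 7), (11, 0), (11, 1), (11, 2), (11, 3), (11, 4), (11, 5), (11, 6), (11, 7), (12, 0), (12, 1), (12, 2), (12, 3), (12, 4), (12, 5), (12, 6), (12, 7)]
Holes: [(3, 0), (3, 1), (3, 2), (3, 3), (3, 4), (3, 5), (3, 6), (3, 7), (4, 0), (4, 1), (4, 2), (4, 3), (4, 4), (4, 5), (4, 6), (4, 7), (11, 0), (11, 1), (11, 2), (11, 3), (11, 4), (11, 5), (11, 6), (11, 7), (12, 0), (12, 1), (12, 2), (12, 3), (12, 4), (12, 5), (12, 6), (12, 7)]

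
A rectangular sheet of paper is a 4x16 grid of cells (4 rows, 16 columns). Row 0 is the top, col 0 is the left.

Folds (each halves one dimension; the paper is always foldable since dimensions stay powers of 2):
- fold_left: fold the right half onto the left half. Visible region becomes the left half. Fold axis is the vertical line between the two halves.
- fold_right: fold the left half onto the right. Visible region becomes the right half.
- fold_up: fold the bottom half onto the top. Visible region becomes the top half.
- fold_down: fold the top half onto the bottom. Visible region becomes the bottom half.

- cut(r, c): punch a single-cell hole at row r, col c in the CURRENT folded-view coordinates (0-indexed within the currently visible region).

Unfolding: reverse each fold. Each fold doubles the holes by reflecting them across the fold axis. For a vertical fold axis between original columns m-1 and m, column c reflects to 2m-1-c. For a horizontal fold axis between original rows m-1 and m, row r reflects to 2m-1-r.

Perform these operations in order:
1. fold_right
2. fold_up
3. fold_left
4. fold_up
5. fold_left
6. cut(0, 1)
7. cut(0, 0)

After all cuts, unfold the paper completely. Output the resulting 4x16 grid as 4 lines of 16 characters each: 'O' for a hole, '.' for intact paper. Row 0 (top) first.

Op 1 fold_right: fold axis v@8; visible region now rows[0,4) x cols[8,16) = 4x8
Op 2 fold_up: fold axis h@2; visible region now rows[0,2) x cols[8,16) = 2x8
Op 3 fold_left: fold axis v@12; visible region now rows[0,2) x cols[8,12) = 2x4
Op 4 fold_up: fold axis h@1; visible region now rows[0,1) x cols[8,12) = 1x4
Op 5 fold_left: fold axis v@10; visible region now rows[0,1) x cols[8,10) = 1x2
Op 6 cut(0, 1): punch at orig (0,9); cuts so far [(0, 9)]; region rows[0,1) x cols[8,10) = 1x2
Op 7 cut(0, 0): punch at orig (0,8); cuts so far [(0, 8), (0, 9)]; region rows[0,1) x cols[8,10) = 1x2
Unfold 1 (reflect across v@10): 4 holes -> [(0, 8), (0, 9), (0, 10), (0, 11)]
Unfold 2 (reflect across h@1): 8 holes -> [(0, 8), (0, 9), (0, 10), (0, 11), (1, 8), (1, 9), (1, 10), (1, 11)]
Unfold 3 (reflect across v@12): 16 holes -> [(0, 8), (0, 9), (0, 10), (0, 11), (0, 12), (0, 13), (0, 14), (0, 15), (1, 8), (1, 9), (1, 10), (1, 11), (1, 12), (1, 13), (1, 14), (1, 15)]
Unfold 4 (reflect across h@2): 32 holes -> [(0, 8), (0, 9), (0, 10), (0, 11), (0, 12), (0, 13), (0, 14), (0, 15), (1, 8), (1, 9), (1, 10), (1, 11), (1, 12), (1, 13), (1, 14), (1, 15), (2, 8), (2, 9), (2, 10), (2, 11), (2, 12), (2, 13), (2, 14), (2, 15), (3, 8), (3, 9), (3, 10), (3, 11), (3, 12), (3, 13), (3, 14), (3, 15)]
Unfold 5 (reflect across v@8): 64 holes -> [(0, 0), (0, 1), (0, 2), (0, 3), (0, 4), (0, 5), (0, 6), (0, 7), (0, 8), (0, 9), (0, 10), (0, 11), (0, 12), (0, 13), (0, 14), (0, 15), (1, 0), (1, 1), (1, 2), (1, 3), (1, 4), (1, 5), (1, 6), (1, 7), (1, 8), (1, 9), (1, 10), (1, 11), (1, 12), (1, 13), (1, 14), (1, 15), (2, 0), (2, 1), (2, 2), (2, 3), (2, 4), (2, 5), (2, 6), (2, 7), (2, 8), (2, 9), (2, 10), (2, 11), (2, 12), (2, 13), (2, 14), (2, 15), (3, 0), (3, 1), (3, 2), (3, 3), (3, 4), (3, 5), (3, 6), (3, 7), (3, 8), (3, 9), (3, 10), (3, 11), (3, 12), (3, 13), (3, 14), (3, 15)]

Answer: OOOOOOOOOOOOOOOO
OOOOOOOOOOOOOOOO
OOOOOOOOOOOOOOOO
OOOOOOOOOOOOOOOO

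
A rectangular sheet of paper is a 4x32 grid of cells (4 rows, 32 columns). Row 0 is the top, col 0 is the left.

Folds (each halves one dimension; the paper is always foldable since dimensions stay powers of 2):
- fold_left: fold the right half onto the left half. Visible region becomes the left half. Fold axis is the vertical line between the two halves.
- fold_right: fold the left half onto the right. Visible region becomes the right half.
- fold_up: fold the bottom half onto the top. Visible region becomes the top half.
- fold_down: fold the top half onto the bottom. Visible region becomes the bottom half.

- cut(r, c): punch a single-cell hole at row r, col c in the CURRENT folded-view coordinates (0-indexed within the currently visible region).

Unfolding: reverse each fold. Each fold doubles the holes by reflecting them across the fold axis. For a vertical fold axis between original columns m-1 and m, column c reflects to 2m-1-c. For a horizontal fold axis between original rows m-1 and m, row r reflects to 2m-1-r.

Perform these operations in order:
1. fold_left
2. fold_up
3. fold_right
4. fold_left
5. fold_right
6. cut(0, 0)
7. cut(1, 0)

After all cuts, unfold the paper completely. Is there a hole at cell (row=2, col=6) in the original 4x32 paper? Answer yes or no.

Op 1 fold_left: fold axis v@16; visible region now rows[0,4) x cols[0,16) = 4x16
Op 2 fold_up: fold axis h@2; visible region now rows[0,2) x cols[0,16) = 2x16
Op 3 fold_right: fold axis v@8; visible region now rows[0,2) x cols[8,16) = 2x8
Op 4 fold_left: fold axis v@12; visible region now rows[0,2) x cols[8,12) = 2x4
Op 5 fold_right: fold axis v@10; visible region now rows[0,2) x cols[10,12) = 2x2
Op 6 cut(0, 0): punch at orig (0,10); cuts so far [(0, 10)]; region rows[0,2) x cols[10,12) = 2x2
Op 7 cut(1, 0): punch at orig (1,10); cuts so far [(0, 10), (1, 10)]; region rows[0,2) x cols[10,12) = 2x2
Unfold 1 (reflect across v@10): 4 holes -> [(0, 9), (0, 10), (1, 9), (1, 10)]
Unfold 2 (reflect across v@12): 8 holes -> [(0, 9), (0, 10), (0, 13), (0, 14), (1, 9), (1, 10), (1, 13), (1, 14)]
Unfold 3 (reflect across v@8): 16 holes -> [(0, 1), (0, 2), (0, 5), (0, 6), (0, 9), (0, 10), (0, 13), (0, 14), (1, 1), (1, 2), (1, 5), (1, 6), (1, 9), (1, 10), (1, 13), (1, 14)]
Unfold 4 (reflect across h@2): 32 holes -> [(0, 1), (0, 2), (0, 5), (0, 6), (0, 9), (0, 10), (0, 13), (0, 14), (1, 1), (1, 2), (1, 5), (1, 6), (1, 9), (1, 10), (1, 13), (1, 14), (2, 1), (2, 2), (2, 5), (2, 6), (2, 9), (2, 10), (2, 13), (2, 14), (3, 1), (3, 2), (3, 5), (3, 6), (3, 9), (3, 10), (3, 13), (3, 14)]
Unfold 5 (reflect across v@16): 64 holes -> [(0, 1), (0, 2), (0, 5), (0, 6), (0, 9), (0, 10), (0, 13), (0, 14), (0, 17), (0, 18), (0, 21), (0, 22), (0, 25), (0, 26), (0, 29), (0, 30), (1, 1), (1, 2), (1, 5), (1, 6), (1, 9), (1, 10), (1, 13), (1, 14), (1, 17), (1, 18), (1, 21), (1, 22), (1, 25), (1, 26), (1, 29), (1, 30), (2, 1), (2, 2), (2, 5), (2, 6), (2, 9), (2, 10), (2, 13), (2, 14), (2, 17), (2, 18), (2, 21), (2, 22), (2, 25), (2, 26), (2, 29), (2, 30), (3, 1), (3, 2), (3, 5), (3, 6), (3, 9), (3, 10), (3, 13), (3, 14), (3, 17), (3, 18), (3, 21), (3, 22), (3, 25), (3, 26), (3, 29), (3, 30)]
Holes: [(0, 1), (0, 2), (0, 5), (0, 6), (0, 9), (0, 10), (0, 13), (0, 14), (0, 17), (0, 18), (0, 21), (0, 22), (0, 25), (0, 26), (0, 29), (0, 30), (1, 1), (1, 2), (1, 5), (1, 6), (1, 9), (1, 10), (1, 13), (1, 14), (1, 17), (1, 18), (1, 21), (1, 22), (1, 25), (1, 26), (1, 29), (1, 30), (2, 1), (2, 2), (2, 5), (2, 6), (2, 9), (2, 10), (2, 13), (2, 14), (2, 17), (2, 18), (2, 21), (2, 22), (2, 25), (2, 26), (2, 29), (2, 30), (3, 1), (3, 2), (3, 5), (3, 6), (3, 9), (3, 10), (3, 13), (3, 14), (3, 17), (3, 18), (3, 21), (3, 22), (3, 25), (3, 26), (3, 29), (3, 30)]

Answer: yes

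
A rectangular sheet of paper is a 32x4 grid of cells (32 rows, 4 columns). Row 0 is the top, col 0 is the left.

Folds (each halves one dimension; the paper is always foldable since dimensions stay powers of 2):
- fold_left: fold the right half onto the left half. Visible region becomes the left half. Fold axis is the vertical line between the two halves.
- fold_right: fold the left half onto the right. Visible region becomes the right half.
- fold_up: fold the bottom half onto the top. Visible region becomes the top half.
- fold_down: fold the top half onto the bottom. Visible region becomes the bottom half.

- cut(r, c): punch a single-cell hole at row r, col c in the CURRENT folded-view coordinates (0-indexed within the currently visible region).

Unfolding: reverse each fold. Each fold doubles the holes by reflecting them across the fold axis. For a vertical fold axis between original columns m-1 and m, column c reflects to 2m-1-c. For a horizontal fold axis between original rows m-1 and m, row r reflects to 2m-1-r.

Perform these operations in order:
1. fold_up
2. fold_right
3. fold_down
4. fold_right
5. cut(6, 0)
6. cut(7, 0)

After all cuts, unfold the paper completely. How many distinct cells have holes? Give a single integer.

Op 1 fold_up: fold axis h@16; visible region now rows[0,16) x cols[0,4) = 16x4
Op 2 fold_right: fold axis v@2; visible region now rows[0,16) x cols[2,4) = 16x2
Op 3 fold_down: fold axis h@8; visible region now rows[8,16) x cols[2,4) = 8x2
Op 4 fold_right: fold axis v@3; visible region now rows[8,16) x cols[3,4) = 8x1
Op 5 cut(6, 0): punch at orig (14,3); cuts so far [(14, 3)]; region rows[8,16) x cols[3,4) = 8x1
Op 6 cut(7, 0): punch at orig (15,3); cuts so far [(14, 3), (15, 3)]; region rows[8,16) x cols[3,4) = 8x1
Unfold 1 (reflect across v@3): 4 holes -> [(14, 2), (14, 3), (15, 2), (15, 3)]
Unfold 2 (reflect across h@8): 8 holes -> [(0, 2), (0, 3), (1, 2), (1, 3), (14, 2), (14, 3), (15, 2), (15, 3)]
Unfold 3 (reflect across v@2): 16 holes -> [(0, 0), (0, 1), (0, 2), (0, 3), (1, 0), (1, 1), (1, 2), (1, 3), (14, 0), (14, 1), (14, 2), (14, 3), (15, 0), (15, 1), (15, 2), (15, 3)]
Unfold 4 (reflect across h@16): 32 holes -> [(0, 0), (0, 1), (0, 2), (0, 3), (1, 0), (1, 1), (1, 2), (1, 3), (14, 0), (14, 1), (14, 2), (14, 3), (15, 0), (15, 1), (15, 2), (15, 3), (16, 0), (16, 1), (16, 2), (16, 3), (17, 0), (17, 1), (17, 2), (17, 3), (30, 0), (30, 1), (30, 2), (30, 3), (31, 0), (31, 1), (31, 2), (31, 3)]

Answer: 32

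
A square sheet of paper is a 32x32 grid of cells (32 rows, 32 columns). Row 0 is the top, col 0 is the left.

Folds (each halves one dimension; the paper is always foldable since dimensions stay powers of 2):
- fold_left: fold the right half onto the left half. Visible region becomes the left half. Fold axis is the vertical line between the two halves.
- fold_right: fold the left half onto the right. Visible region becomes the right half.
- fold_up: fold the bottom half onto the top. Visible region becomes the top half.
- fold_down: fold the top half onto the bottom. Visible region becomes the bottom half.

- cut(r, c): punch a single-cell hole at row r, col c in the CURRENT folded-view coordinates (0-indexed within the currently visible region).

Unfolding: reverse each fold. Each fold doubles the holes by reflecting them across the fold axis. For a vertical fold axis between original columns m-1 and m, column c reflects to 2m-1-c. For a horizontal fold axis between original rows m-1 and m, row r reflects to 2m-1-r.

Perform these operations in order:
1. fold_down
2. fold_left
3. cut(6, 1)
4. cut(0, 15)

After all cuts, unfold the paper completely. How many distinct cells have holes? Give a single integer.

Answer: 8

Derivation:
Op 1 fold_down: fold axis h@16; visible region now rows[16,32) x cols[0,32) = 16x32
Op 2 fold_left: fold axis v@16; visible region now rows[16,32) x cols[0,16) = 16x16
Op 3 cut(6, 1): punch at orig (22,1); cuts so far [(22, 1)]; region rows[16,32) x cols[0,16) = 16x16
Op 4 cut(0, 15): punch at orig (16,15); cuts so far [(16, 15), (22, 1)]; region rows[16,32) x cols[0,16) = 16x16
Unfold 1 (reflect across v@16): 4 holes -> [(16, 15), (16, 16), (22, 1), (22, 30)]
Unfold 2 (reflect across h@16): 8 holes -> [(9, 1), (9, 30), (15, 15), (15, 16), (16, 15), (16, 16), (22, 1), (22, 30)]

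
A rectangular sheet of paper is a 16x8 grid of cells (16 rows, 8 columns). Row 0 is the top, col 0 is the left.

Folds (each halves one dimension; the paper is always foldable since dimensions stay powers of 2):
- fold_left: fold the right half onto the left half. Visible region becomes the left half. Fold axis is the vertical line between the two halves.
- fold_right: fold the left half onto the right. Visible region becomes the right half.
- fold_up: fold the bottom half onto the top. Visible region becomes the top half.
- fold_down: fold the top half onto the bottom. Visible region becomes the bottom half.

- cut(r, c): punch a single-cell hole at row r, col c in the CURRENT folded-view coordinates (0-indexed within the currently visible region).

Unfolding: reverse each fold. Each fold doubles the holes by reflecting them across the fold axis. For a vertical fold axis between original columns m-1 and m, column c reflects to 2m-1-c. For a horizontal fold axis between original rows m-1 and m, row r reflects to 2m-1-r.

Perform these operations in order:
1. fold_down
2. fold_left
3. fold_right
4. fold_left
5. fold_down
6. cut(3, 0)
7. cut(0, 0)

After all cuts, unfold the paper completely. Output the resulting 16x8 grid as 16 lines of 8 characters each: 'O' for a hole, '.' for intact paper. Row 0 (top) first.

Answer: OOOOOOOO
........
........
OOOOOOOO
OOOOOOOO
........
........
OOOOOOOO
OOOOOOOO
........
........
OOOOOOOO
OOOOOOOO
........
........
OOOOOOOO

Derivation:
Op 1 fold_down: fold axis h@8; visible region now rows[8,16) x cols[0,8) = 8x8
Op 2 fold_left: fold axis v@4; visible region now rows[8,16) x cols[0,4) = 8x4
Op 3 fold_right: fold axis v@2; visible region now rows[8,16) x cols[2,4) = 8x2
Op 4 fold_left: fold axis v@3; visible region now rows[8,16) x cols[2,3) = 8x1
Op 5 fold_down: fold axis h@12; visible region now rows[12,16) x cols[2,3) = 4x1
Op 6 cut(3, 0): punch at orig (15,2); cuts so far [(15, 2)]; region rows[12,16) x cols[2,3) = 4x1
Op 7 cut(0, 0): punch at orig (12,2); cuts so far [(12, 2), (15, 2)]; region rows[12,16) x cols[2,3) = 4x1
Unfold 1 (reflect across h@12): 4 holes -> [(8, 2), (11, 2), (12, 2), (15, 2)]
Unfold 2 (reflect across v@3): 8 holes -> [(8, 2), (8, 3), (11, 2), (11, 3), (12, 2), (12, 3), (15, 2), (15, 3)]
Unfold 3 (reflect across v@2): 16 holes -> [(8, 0), (8, 1), (8, 2), (8, 3), (11, 0), (11, 1), (11, 2), (11, 3), (12, 0), (12, 1), (12, 2), (12, 3), (15, 0), (15, 1), (15, 2), (15, 3)]
Unfold 4 (reflect across v@4): 32 holes -> [(8, 0), (8, 1), (8, 2), (8, 3), (8, 4), (8, 5), (8, 6), (8, 7), (11, 0), (11, 1), (11, 2), (11, 3), (11, 4), (11, 5), (11, 6), (11, 7), (12, 0), (12, 1), (12, 2), (12, 3), (12, 4), (12, 5), (12, 6), (12, 7), (15, 0), (15, 1), (15, 2), (15, 3), (15, 4), (15, 5), (15, 6), (15, 7)]
Unfold 5 (reflect across h@8): 64 holes -> [(0, 0), (0, 1), (0, 2), (0, 3), (0, 4), (0, 5), (0, 6), (0, 7), (3, 0), (3, 1), (3, 2), (3, 3), (3, 4), (3, 5), (3, 6), (3, 7), (4, 0), (4, 1), (4, 2), (4, 3), (4, 4), (4, 5), (4, 6), (4, 7), (7, 0), (7, 1), (7, 2), (7, 3), (7, 4), (7, 5), (7, 6), (7, 7), (8, 0), (8, 1), (8, 2), (8, 3), (8, 4), (8, 5), (8, 6), (8, 7), (11, 0), (11, 1), (11, 2), (11, 3), (11, 4), (11, 5), (11, 6), (11, 7), (12, 0), (12, 1), (12, 2), (12, 3), (12, 4), (12, 5), (12, 6), (12, 7), (15, 0), (15, 1), (15, 2), (15, 3), (15, 4), (15, 5), (15, 6), (15, 7)]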